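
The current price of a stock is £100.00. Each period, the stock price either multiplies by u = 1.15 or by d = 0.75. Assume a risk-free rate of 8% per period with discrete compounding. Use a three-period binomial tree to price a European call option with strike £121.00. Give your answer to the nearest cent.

£13.86

Risk-neutral probability p = (1 + 0.08 − 0.75)/(1.15 − 0.75) = 0.3300/0.4000 = 0.8250
Terminal stock prices: S_uuu = 152.1, S_uud = 99.19, S_udd = 64.69, S_ddd = 42.19
Terminal payoffs (S − K): max(31.09, 0) = 31.09, max(-21.81, 0) = 0, max(-56.31, 0) = 0, max(-78.81, 0) = 0
Node uu (S = 132.2): V_uu = 1/1.08·[0.8250·31.0875 + 0.1750·0.0000] = 23.7474
Node ud (S = 86.25): V_ud = 1/1.08·[0.8250·0.0000 + 0.1750·0.0000] = 0.0000
Node dd (S = 56.25): V_dd = 1/1.08·[0.8250·0.0000 + 0.1750·0.0000] = 0.0000
Node u (S = 115): V_u = 1/1.08·[0.8250·23.7474 + 0.1750·0.0000] = 18.1404
Node d (S = 75): V_d = 1/1.08·[0.8250·0.0000 + 0.1750·0.0000] = 0.0000
Node 0 (S = 100): V_0 = 1/1.08·[0.8250·18.1404 + 0.1750·0.0000] = 13.8572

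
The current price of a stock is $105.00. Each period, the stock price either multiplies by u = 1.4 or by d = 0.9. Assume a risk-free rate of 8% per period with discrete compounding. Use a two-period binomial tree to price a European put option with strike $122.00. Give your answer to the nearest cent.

Risk-neutral probability p = (1 + 0.08 − 0.9)/(1.4 − 0.9) = 0.1800/0.5000 = 0.3600
Terminal stock prices: S_uu = 205.8, S_ud = 132.3, S_dd = 85.05
Terminal payoffs (K − S): max(-83.8, 0) = 0, max(-10.3, 0) = 0, max(36.95, 0) = 36.95
Node u (S = 147): V_u = 1/1.08·[0.3600·0.0000 + 0.6400·0.0000] = 0.0000
Node d (S = 94.5): V_d = 1/1.08·[0.3600·0.0000 + 0.6400·36.9500] = 21.8963
Node 0 (S = 105): V_0 = 1/1.08·[0.3600·0.0000 + 0.6400·21.8963] = 12.9756

$12.98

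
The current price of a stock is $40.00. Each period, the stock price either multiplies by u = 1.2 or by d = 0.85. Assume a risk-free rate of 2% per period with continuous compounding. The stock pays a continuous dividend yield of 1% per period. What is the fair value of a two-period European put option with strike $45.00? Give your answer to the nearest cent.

Per-period risk-free factor R = e^0.02 = 1.0202; dividend-adjusted growth = e^(0.02−0.01) = 1.0101.
Risk-neutral probability p = (1.0101 − 0.85)/(1.2 − 0.85) = 0.1601/0.3500 = 0.4573
Terminal stock prices: S_uu = 57.6, S_ud = 40.8, S_dd = 28.9
Terminal payoffs (K − S): max(-12.6, 0) = 0, max(4.2, 0) = 4.2, max(16.1, 0) = 16.1
Node u (S = 48): V_u = e^(−0.02)·[0.4573·0.0000 + 0.5427·4.2000] = 2.2343
Node d (S = 34): V_d = e^(−0.02)·[0.4573·4.2000 + 0.5427·16.1000] = 10.4472
Node 0 (S = 40): V_0 = e^(−0.02)·[0.4573·2.2343 + 0.5427·10.4472] = 6.5591

$6.56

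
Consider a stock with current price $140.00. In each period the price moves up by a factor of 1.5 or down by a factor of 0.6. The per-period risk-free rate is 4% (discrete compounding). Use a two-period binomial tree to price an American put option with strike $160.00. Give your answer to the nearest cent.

Risk-neutral probability p = (1 + 0.04 − 0.6)/(1.5 − 0.6) = 0.4400/0.9000 = 0.4889
Terminal stock prices: S_uu = 315, S_ud = 126, S_dd = 50.4
Terminal payoffs (K − S): max(-155, 0) = 0, max(34, 0) = 34, max(109.6, 0) = 109.6
Node u (S = 210): continuation = 1/1.04·[0.4889·0.0000 + 0.5111·34.0000] = 16.7094; exercise value = 0.0000 ≤ continuation, so V_u = 16.7094
Node d (S = 84): continuation = 1/1.04·[0.4889·34.0000 + 0.5111·109.6000] = 69.8462; exercise value = 76.0000 > continuation, so V_d = 76.0000 (exercise)
Node 0 (S = 140): continuation = 1/1.04·[0.4889·16.7094 + 0.5111·76.0000] = 45.2053; exercise value = 20.0000 ≤ continuation, so V_0 = 45.2053

$45.21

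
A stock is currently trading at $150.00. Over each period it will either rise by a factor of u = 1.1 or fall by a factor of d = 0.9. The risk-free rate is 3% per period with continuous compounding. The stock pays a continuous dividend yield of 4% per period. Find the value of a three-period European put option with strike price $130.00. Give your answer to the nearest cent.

$3.14

Per-period risk-free factor R = e^0.03 = 1.0305; dividend-adjusted growth = e^(0.03−0.04) = 0.9900.
Risk-neutral probability p = (0.9900 − 0.9)/(1.1 − 0.9) = 0.0900/0.2000 = 0.4502
Terminal stock prices: S_uuu = 199.7, S_uud = 163.4, S_udd = 133.7, S_ddd = 109.4
Terminal payoffs (K − S): max(-69.65, 0) = 0, max(-33.35, 0) = 0, max(-3.65, 0) = 0, max(20.65, 0) = 20.65
Node uu (S = 181.5): V_uu = e^(−0.03)·[0.4502·0.0000 + 0.5498·0.0000] = 0.0000
Node ud (S = 148.5): V_ud = e^(−0.03)·[0.4502·0.0000 + 0.5498·0.0000] = 0.0000
Node dd (S = 121.5): V_dd = e^(−0.03)·[0.4502·0.0000 + 0.5498·20.6500] = 11.0168
Node u (S = 165): V_u = e^(−0.03)·[0.4502·0.0000 + 0.5498·0.0000] = 0.0000
Node d (S = 135): V_d = e^(−0.03)·[0.4502·0.0000 + 0.5498·11.0168] = 5.8775
Node 0 (S = 150): V_0 = e^(−0.03)·[0.4502·0.0000 + 0.5498·5.8775] = 3.1357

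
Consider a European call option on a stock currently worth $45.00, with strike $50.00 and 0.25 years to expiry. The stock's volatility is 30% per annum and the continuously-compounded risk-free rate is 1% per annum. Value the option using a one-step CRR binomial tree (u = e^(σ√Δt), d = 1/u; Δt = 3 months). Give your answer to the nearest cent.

CRR parameters: u = e^(σ√Δt) = e^(0.3·√0.25) = 1.1618, d = 1/u = 0.8607
Per-period rate: rΔt = 0.01·0.25 = 0.0025, so R = e^0.0025 = 1.0025
Risk-neutral probability p = (e^0.0025 − 0.8607)/(1.1618 − 0.8607) = 0.1418/0.3011 = 0.4709
Terminal stock prices: S_u = 52.28, S_d = 38.73
Terminal payoffs (S − K): max(2.283, 0) = 2.283, max(-11.27, 0) = 0
Node 0 (S = 45): V_0 = e^(−0.0025)·[0.4709·2.2825 + 0.5291·0.0000] = 1.0721

$1.07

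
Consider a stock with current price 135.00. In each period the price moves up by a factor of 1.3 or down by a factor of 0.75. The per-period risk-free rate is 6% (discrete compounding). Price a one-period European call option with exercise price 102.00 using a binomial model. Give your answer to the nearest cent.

39.08

Risk-neutral probability p = (1 + 0.06 − 0.75)/(1.3 − 0.75) = 0.3100/0.5500 = 0.5636
Terminal stock prices: S_u = 175.5, S_d = 101.2
Terminal payoffs (S − K): max(73.5, 0) = 73.5, max(-0.75, 0) = 0
Node 0 (S = 135): V_0 = 1/1.06·[0.5636·73.5000 + 0.4364·0.0000] = 39.0823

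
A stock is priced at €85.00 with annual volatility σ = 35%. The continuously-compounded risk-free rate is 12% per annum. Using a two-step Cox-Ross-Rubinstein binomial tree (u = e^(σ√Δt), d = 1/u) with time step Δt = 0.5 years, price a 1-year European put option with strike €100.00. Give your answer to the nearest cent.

CRR parameters: u = e^(σ√Δt) = e^(0.35·√0.5) = 1.2808, d = 1/u = 0.7808
Per-period rate: rΔt = 0.12·0.5 = 0.06, so R = e^0.06 = 1.0618
Risk-neutral probability p = (e^0.06 − 0.7808)/(1.2808 − 0.7808) = 0.2811/0.5000 = 0.5621
Terminal stock prices: S_uu = 139.4, S_ud = 85, S_dd = 51.81
Terminal payoffs (K − S): max(-39.44, 0) = 0, max(15, 0) = 15, max(48.19, 0) = 48.19
Node u (S = 108.9): V_u = e^(−0.06)·[0.5621·0.0000 + 0.4379·15.0000] = 6.1859
Node d (S = 66.36): V_d = e^(−0.06)·[0.5621·15.0000 + 0.4379·48.1852] = 27.8118
Node 0 (S = 85): V_0 = e^(−0.06)·[0.5621·6.1859 + 0.4379·27.8118] = 14.7441

€14.74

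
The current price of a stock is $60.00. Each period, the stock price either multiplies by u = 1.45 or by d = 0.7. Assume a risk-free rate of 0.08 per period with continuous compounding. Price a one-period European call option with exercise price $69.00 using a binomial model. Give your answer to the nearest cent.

$8.49

Risk-neutral probability p = (e^0.08 − 0.7)/(1.45 − 0.7) = 0.3833/0.7500 = 0.5110
Terminal stock prices: S_u = 87, S_d = 42
Terminal payoffs (S − K): max(18, 0) = 18, max(-27, 0) = 0
Node 0 (S = 60): V_0 = e^(−0.08)·[0.5110·18.0000 + 0.4890·0.0000] = 8.4916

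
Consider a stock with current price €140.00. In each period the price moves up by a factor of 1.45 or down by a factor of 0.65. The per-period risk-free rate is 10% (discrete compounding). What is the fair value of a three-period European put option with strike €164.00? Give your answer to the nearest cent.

Risk-neutral probability p = (1 + 0.1 − 0.65)/(1.45 − 0.65) = 0.4500/0.8000 = 0.5625
Terminal stock prices: S_uuu = 426.8, S_uud = 191.3, S_udd = 85.77, S_ddd = 38.45
Terminal payoffs (K − S): max(-262.8, 0) = 0, max(-27.33, 0) = 0, max(78.23, 0) = 78.23, max(125.6, 0) = 125.6
Node uu (S = 294.4): V_uu = 1/1.1·[0.5625·0.0000 + 0.4375·0.0000] = 0.0000
Node ud (S = 132): V_ud = 1/1.1·[0.5625·0.0000 + 0.4375·78.2325] = 31.1152
Node dd (S = 59.15): V_dd = 1/1.1·[0.5625·78.2325 + 0.4375·125.5525] = 89.9409
Node u (S = 203): V_u = 1/1.1·[0.5625·0.0000 + 0.4375·31.1152] = 12.3754
Node d (S = 91): V_d = 1/1.1·[0.5625·31.1152 + 0.4375·89.9409] = 51.6831
Node 0 (S = 140): V_0 = 1/1.1·[0.5625·12.3754 + 0.4375·51.6831] = 26.8841

€26.88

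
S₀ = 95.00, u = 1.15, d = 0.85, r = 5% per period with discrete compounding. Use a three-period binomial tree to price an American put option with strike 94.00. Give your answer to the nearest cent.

5.17

Risk-neutral probability p = (1 + 0.05 − 0.85)/(1.15 − 0.85) = 0.2000/0.3000 = 0.6667
Terminal stock prices: S_uuu = 144.5, S_uud = 106.8, S_udd = 78.93, S_ddd = 58.34
Terminal payoffs (K − S): max(-50.48, 0) = 0, max(-12.79, 0) = 0, max(15.07, 0) = 15.07, max(35.66, 0) = 35.66
Node uu (S = 125.6): continuation = 1/1.05·[0.6667·0.0000 + 0.3333·0.0000] = 0.0000; exercise value = 0.0000 ≤ continuation, so V_uu = 0.0000
Node ud (S = 92.86): continuation = 1/1.05·[0.6667·0.0000 + 0.3333·15.0669] = 4.7831; exercise value = 1.1375 ≤ continuation, so V_ud = 4.7831
Node dd (S = 68.64): continuation = 1/1.05·[0.6667·15.0669 + 0.3333·35.6581] = 20.8863; exercise value = 25.3625 > continuation, so V_dd = 25.3625 (exercise)
Node u (S = 109.2): continuation = 1/1.05·[0.6667·0.0000 + 0.3333·4.7831] = 1.5185; exercise value = 0.0000 ≤ continuation, so V_u = 1.5185
Node d (S = 80.75): continuation = 1/1.05·[0.6667·4.7831 + 0.3333·25.3625] = 11.0885; exercise value = 13.2500 > continuation, so V_d = 13.2500 (exercise)
Node 0 (S = 95): continuation = 1/1.05·[0.6667·1.5185 + 0.3333·13.2500] = 5.1704; exercise value = 0.0000 ≤ continuation, so V_0 = 5.1704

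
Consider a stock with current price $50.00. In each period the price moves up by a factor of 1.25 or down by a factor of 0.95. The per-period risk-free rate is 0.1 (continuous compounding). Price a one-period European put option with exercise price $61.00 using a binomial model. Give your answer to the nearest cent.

Risk-neutral probability p = (e^0.1 − 0.95)/(1.25 − 0.95) = 0.1552/0.3000 = 0.5172
Terminal stock prices: S_u = 62.5, S_d = 47.5
Terminal payoffs (K − S): max(-1.5, 0) = 0, max(13.5, 0) = 13.5
Node 0 (S = 50): V_0 = e^(−0.1)·[0.5172·0.0000 + 0.4828·13.5000] = 5.8971

$5.90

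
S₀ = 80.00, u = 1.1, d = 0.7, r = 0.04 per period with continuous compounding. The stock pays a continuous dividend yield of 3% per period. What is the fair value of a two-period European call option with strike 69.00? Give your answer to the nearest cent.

15.42

Per-period risk-free factor R = e^0.04 = 1.0408; dividend-adjusted growth = e^(0.04−0.03) = 1.0101.
Risk-neutral probability p = (1.0101 − 0.7)/(1.1 − 0.7) = 0.3101/0.4000 = 0.7751
Terminal stock prices: S_uu = 96.8, S_ud = 61.6, S_dd = 39.2
Terminal payoffs (S − K): max(27.8, 0) = 27.8, max(-7.4, 0) = 0, max(-29.8, 0) = 0
Node u (S = 88): V_u = e^(−0.04)·[0.7751·27.8000 + 0.2249·0.0000] = 20.7036
Node d (S = 56): V_d = e^(−0.04)·[0.7751·0.0000 + 0.2249·0.0000] = 0.0000
Node 0 (S = 80): V_0 = e^(−0.04)·[0.7751·20.7036 + 0.2249·0.0000] = 15.4186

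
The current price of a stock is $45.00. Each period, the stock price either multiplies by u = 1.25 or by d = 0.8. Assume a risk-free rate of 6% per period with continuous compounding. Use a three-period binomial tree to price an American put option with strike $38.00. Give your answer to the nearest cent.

Risk-neutral probability p = (e^0.06 − 0.8)/(1.25 − 0.8) = 0.2618/0.4500 = 0.5819
Terminal stock prices: S_uuu = 87.89, S_uud = 56.25, S_udd = 36, S_ddd = 23.04
Terminal payoffs (K − S): max(-49.89, 0) = 0, max(-18.25, 0) = 0, max(2, 0) = 2, max(14.96, 0) = 14.96
Node uu (S = 70.31): continuation = e^(−0.06)·[0.5819·0.0000 + 0.4181·0.0000] = 0.0000; exercise value = 0.0000 ≤ continuation, so V_uu = 0.0000
Node ud (S = 45): continuation = e^(−0.06)·[0.5819·0.0000 + 0.4181·2.0000] = 0.7876; exercise value = 0.0000 ≤ continuation, so V_ud = 0.7876
Node dd (S = 28.8): continuation = e^(−0.06)·[0.5819·2.0000 + 0.4181·14.9600] = 6.9871; exercise value = 9.2000 > continuation, so V_dd = 9.2000 (exercise)
Node u (S = 56.25): continuation = e^(−0.06)·[0.5819·0.0000 + 0.4181·0.7876] = 0.3101; exercise value = 0.0000 ≤ continuation, so V_u = 0.3101
Node d (S = 36): continuation = e^(−0.06)·[0.5819·0.7876 + 0.4181·9.2000] = 4.0544; exercise value = 2.0000 ≤ continuation, so V_d = 4.0544
Node 0 (S = 45): continuation = e^(−0.06)·[0.5819·0.3101 + 0.4181·4.0544] = 1.7666; exercise value = 0.0000 ≤ continuation, so V_0 = 1.7666

$1.77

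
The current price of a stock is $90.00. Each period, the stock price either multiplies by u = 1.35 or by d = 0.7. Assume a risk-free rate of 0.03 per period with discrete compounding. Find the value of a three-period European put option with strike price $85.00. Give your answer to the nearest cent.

Risk-neutral probability p = (1 + 0.03 − 0.7)/(1.35 − 0.7) = 0.3300/0.6500 = 0.5077
Terminal stock prices: S_uuu = 221.4, S_uud = 114.8, S_udd = 59.53, S_ddd = 30.87
Terminal payoffs (K − S): max(-136.4, 0) = 0, max(-29.82, 0) = 0, max(25.47, 0) = 25.47, max(54.13, 0) = 54.13
Node uu (S = 164): V_uu = 1/1.03·[0.5077·0.0000 + 0.4923·0.0000] = 0.0000
Node ud (S = 85.05): V_ud = 1/1.03·[0.5077·0.0000 + 0.4923·25.4650] = 12.1715
Node dd (S = 44.1): V_dd = 1/1.03·[0.5077·25.4650 + 0.4923·54.1300] = 38.4243
Node u (S = 121.5): V_u = 1/1.03·[0.5077·0.0000 + 0.4923·12.1715] = 5.8176
Node d (S = 63): V_d = 1/1.03·[0.5077·12.1715 + 0.4923·38.4243] = 24.3650
Node 0 (S = 90): V_0 = 1/1.03·[0.5077·5.8176 + 0.4923·24.3650] = 14.5132

$14.51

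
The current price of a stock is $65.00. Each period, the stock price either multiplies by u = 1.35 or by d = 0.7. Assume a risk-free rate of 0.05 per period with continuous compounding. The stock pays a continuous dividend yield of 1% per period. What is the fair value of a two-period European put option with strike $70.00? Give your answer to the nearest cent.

$11.68

Per-period risk-free factor R = e^0.05 = 1.0513; dividend-adjusted growth = e^(0.05−0.01) = 1.0408.
Risk-neutral probability p = (1.0408 − 0.7)/(1.35 − 0.7) = 0.3408/0.6500 = 0.5243
Terminal stock prices: S_uu = 118.5, S_ud = 61.42, S_dd = 31.85
Terminal payoffs (K − S): max(-48.46, 0) = 0, max(8.575, 0) = 8.575, max(38.15, 0) = 38.15
Node u (S = 87.75): V_u = e^(−0.05)·[0.5243·0.0000 + 0.4757·8.5750] = 3.8800
Node d (S = 45.5): V_d = e^(−0.05)·[0.5243·8.5750 + 0.4757·38.1500] = 21.5388
Node 0 (S = 65): V_0 = e^(−0.05)·[0.5243·3.8800 + 0.4757·21.5388] = 11.6810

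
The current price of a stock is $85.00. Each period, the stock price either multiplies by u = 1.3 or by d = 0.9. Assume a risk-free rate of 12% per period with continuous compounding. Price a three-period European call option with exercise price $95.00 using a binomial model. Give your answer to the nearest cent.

Risk-neutral probability p = (e^0.12 − 0.9)/(1.3 − 0.9) = 0.2275/0.4000 = 0.5687
Terminal stock prices: S_uuu = 186.7, S_uud = 129.3, S_udd = 89.51, S_ddd = 61.97
Terminal payoffs (S − K): max(91.75, 0) = 91.75, max(34.28, 0) = 34.28, max(-5.495, 0) = 0, max(-33.03, 0) = 0
Node uu (S = 143.7): V_uu = e^(−0.12)·[0.5687·91.7450 + 0.4313·34.2850] = 59.3926
Node ud (S = 99.45): V_ud = e^(−0.12)·[0.5687·34.2850 + 0.4313·0.0000] = 17.2943
Node dd (S = 68.85): V_dd = e^(−0.12)·[0.5687·0.0000 + 0.4313·0.0000] = 0.0000
Node u (S = 110.5): V_u = e^(−0.12)·[0.5687·59.3926 + 0.4313·17.2943] = 36.5743
Node d (S = 76.5): V_d = e^(−0.12)·[0.5687·17.2943 + 0.4313·0.0000] = 8.7238
Node 0 (S = 85): V_0 = e^(−0.12)·[0.5687·36.5743 + 0.4313·8.7238] = 21.7859

$21.79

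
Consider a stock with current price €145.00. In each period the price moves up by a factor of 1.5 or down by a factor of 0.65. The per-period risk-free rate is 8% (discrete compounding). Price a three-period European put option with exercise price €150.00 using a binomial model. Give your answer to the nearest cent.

Risk-neutral probability p = (1 + 0.08 − 0.65)/(1.5 − 0.65) = 0.4300/0.8500 = 0.5059
Terminal stock prices: S_uuu = 489.4, S_uud = 212.1, S_udd = 91.89, S_ddd = 39.82
Terminal payoffs (K − S): max(-339.4, 0) = 0, max(-62.06, 0) = 0, max(58.11, 0) = 58.11, max(110.2, 0) = 110.2
Node uu (S = 326.2): V_uu = 1/1.08·[0.5059·0.0000 + 0.4941·0.0000] = 0.0000
Node ud (S = 141.4): V_ud = 1/1.08·[0.5059·0.0000 + 0.4941·58.1062] = 26.5846
Node dd (S = 61.26): V_dd = 1/1.08·[0.5059·58.1062 + 0.4941·110.1794] = 77.6264
Node u (S = 217.5): V_u = 1/1.08·[0.5059·0.0000 + 0.4941·26.5846] = 12.1629
Node d (S = 94.25): V_d = 1/1.08·[0.5059·26.5846 + 0.4941·77.6264] = 47.9678
Node 0 (S = 145): V_0 = 1/1.08·[0.5059·12.1629 + 0.4941·47.9678] = 27.6433

€27.64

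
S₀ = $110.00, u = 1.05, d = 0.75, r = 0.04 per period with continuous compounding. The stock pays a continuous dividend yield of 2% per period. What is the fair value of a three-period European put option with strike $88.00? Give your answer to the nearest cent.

$0.58

Per-period risk-free factor R = e^0.04 = 1.0408; dividend-adjusted growth = e^(0.04−0.02) = 1.0202.
Risk-neutral probability p = (1.0202 − 0.75)/(1.05 − 0.75) = 0.2702/0.3000 = 0.9007
Terminal stock prices: S_uuu = 127.3, S_uud = 90.96, S_udd = 64.97, S_ddd = 46.41
Terminal payoffs (K − S): max(-39.34, 0) = 0, max(-2.956, 0) = 0, max(23.03, 0) = 23.03, max(41.59, 0) = 41.59
Node uu (S = 121.3): V_uu = e^(−0.04)·[0.9007·0.0000 + 0.0993·0.0000] = 0.0000
Node ud (S = 86.62): V_ud = e^(−0.04)·[0.9007·0.0000 + 0.0993·23.0312] = 2.1980
Node dd (S = 61.88): V_dd = e^(−0.04)·[0.9007·23.0312 + 0.0993·41.5938] = 23.8997
Node u (S = 115.5): V_u = e^(−0.04)·[0.9007·0.0000 + 0.0993·2.1980] = 0.2098
Node d (S = 82.5): V_d = e^(−0.04)·[0.9007·2.1980 + 0.0993·23.8997] = 4.1829
Node 0 (S = 110): V_0 = e^(−0.04)·[0.9007·0.2098 + 0.0993·4.1829] = 0.5807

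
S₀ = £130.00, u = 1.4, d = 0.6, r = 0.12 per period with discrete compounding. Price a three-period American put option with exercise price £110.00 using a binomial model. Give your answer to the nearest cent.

£12.52

Risk-neutral probability p = (1 + 0.12 − 0.6)/(1.4 − 0.6) = 0.5200/0.8000 = 0.6500
Terminal stock prices: S_uuu = 356.7, S_uud = 152.9, S_udd = 65.52, S_ddd = 28.08
Terminal payoffs (K − S): max(-246.7, 0) = 0, max(-42.88, 0) = 0, max(44.48, 0) = 44.48, max(81.92, 0) = 81.92
Node uu (S = 254.8): continuation = 1/1.12·[0.6500·0.0000 + 0.3500·0.0000] = 0.0000; exercise value = 0.0000 ≤ continuation, so V_uu = 0.0000
Node ud (S = 109.2): continuation = 1/1.12·[0.6500·0.0000 + 0.3500·44.4800] = 13.9000; exercise value = 0.8000 ≤ continuation, so V_ud = 13.9000
Node dd (S = 46.8): continuation = 1/1.12·[0.6500·44.4800 + 0.3500·81.9200] = 51.4143; exercise value = 63.2000 > continuation, so V_dd = 63.2000 (exercise)
Node u (S = 182): continuation = 1/1.12·[0.6500·0.0000 + 0.3500·13.9000] = 4.3437; exercise value = 0.0000 ≤ continuation, so V_u = 4.3437
Node d (S = 78): continuation = 1/1.12·[0.6500·13.9000 + 0.3500·63.2000] = 27.8170; exercise value = 32.0000 > continuation, so V_d = 32.0000 (exercise)
Node 0 (S = 130): continuation = 1/1.12·[0.6500·4.3437 + 0.3500·32.0000] = 12.5209; exercise value = 0.0000 ≤ continuation, so V_0 = 12.5209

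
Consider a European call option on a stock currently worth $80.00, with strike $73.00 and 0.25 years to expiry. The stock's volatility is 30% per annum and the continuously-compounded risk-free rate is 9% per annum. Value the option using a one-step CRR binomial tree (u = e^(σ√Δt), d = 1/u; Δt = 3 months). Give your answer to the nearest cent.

$10.50

CRR parameters: u = e^(σ√Δt) = e^(0.3·√0.25) = 1.1618, d = 1/u = 0.8607
Per-period rate: rΔt = 0.09·0.25 = 0.0225, so R = e^0.0225 = 1.0228
Risk-neutral probability p = (e^0.0225 − 0.8607)/(1.1618 − 0.8607) = 0.1620/0.3011 = 0.5381
Terminal stock prices: S_u = 92.95, S_d = 68.86
Terminal payoffs (S − K): max(19.95, 0) = 19.95, max(-4.143, 0) = 0
Node 0 (S = 80): V_0 = e^(−0.0225)·[0.5381·19.9467 + 0.4619·0.0000] = 10.4953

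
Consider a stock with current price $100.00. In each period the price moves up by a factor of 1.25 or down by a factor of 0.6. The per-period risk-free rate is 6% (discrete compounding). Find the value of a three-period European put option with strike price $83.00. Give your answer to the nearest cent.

$7.08

Risk-neutral probability p = (1 + 0.06 − 0.6)/(1.25 − 0.6) = 0.4600/0.6500 = 0.7077
Terminal stock prices: S_uuu = 195.3, S_uud = 93.75, S_udd = 45, S_ddd = 21.6
Terminal payoffs (K − S): max(-112.3, 0) = 0, max(-10.75, 0) = 0, max(38, 0) = 38, max(61.4, 0) = 61.4
Node uu (S = 156.2): V_uu = 1/1.06·[0.7077·0.0000 + 0.2923·0.0000] = 0.0000
Node ud (S = 75): V_ud = 1/1.06·[0.7077·0.0000 + 0.2923·38.0000] = 10.4790
Node dd (S = 36): V_dd = 1/1.06·[0.7077·38.0000 + 0.2923·61.4000] = 42.3019
Node u (S = 125): V_u = 1/1.06·[0.7077·0.0000 + 0.2923·10.4790] = 2.8897
Node d (S = 60): V_d = 1/1.06·[0.7077·10.4790 + 0.2923·42.3019] = 18.6614
Node 0 (S = 100): V_0 = 1/1.06·[0.7077·2.8897 + 0.2923·18.6614] = 7.0754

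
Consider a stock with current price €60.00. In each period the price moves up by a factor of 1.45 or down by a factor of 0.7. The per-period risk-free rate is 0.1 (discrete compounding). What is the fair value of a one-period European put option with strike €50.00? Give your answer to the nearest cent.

Risk-neutral probability p = (1 + 0.1 − 0.7)/(1.45 − 0.7) = 0.4000/0.7500 = 0.5333
Terminal stock prices: S_u = 87, S_d = 42
Terminal payoffs (K − S): max(-37, 0) = 0, max(8, 0) = 8
Node 0 (S = 60): V_0 = 1/1.1·[0.5333·0.0000 + 0.4667·8.0000] = 3.3939

€3.39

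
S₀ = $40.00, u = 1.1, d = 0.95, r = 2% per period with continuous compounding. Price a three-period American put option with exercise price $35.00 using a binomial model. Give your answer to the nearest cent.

Risk-neutral probability p = (e^0.02 − 0.95)/(1.1 − 0.95) = 0.0702/0.1500 = 0.4680
Terminal stock prices: S_uuu = 53.24, S_uud = 45.98, S_udd = 39.71, S_ddd = 34.29
Terminal payoffs (K − S): max(-18.24, 0) = 0, max(-10.98, 0) = 0, max(-4.71, 0) = 0, max(0.705, 0) = 0.705
Node uu (S = 48.4): continuation = e^(−0.02)·[0.4680·0.0000 + 0.5320·0.0000] = 0.0000; exercise value = 0.0000 ≤ continuation, so V_uu = 0.0000
Node ud (S = 41.8): continuation = e^(−0.02)·[0.4680·0.0000 + 0.5320·0.0000] = 0.0000; exercise value = 0.0000 ≤ continuation, so V_ud = 0.0000
Node dd (S = 36.1): continuation = e^(−0.02)·[0.4680·0.0000 + 0.5320·0.7050] = 0.3676; exercise value = 0.0000 ≤ continuation, so V_dd = 0.3676
Node u (S = 44): continuation = e^(−0.02)·[0.4680·0.0000 + 0.5320·0.0000] = 0.0000; exercise value = 0.0000 ≤ continuation, so V_u = 0.0000
Node d (S = 38): continuation = e^(−0.02)·[0.4680·0.0000 + 0.5320·0.3676] = 0.1917; exercise value = 0.0000 ≤ continuation, so V_d = 0.1917
Node 0 (S = 40): continuation = e^(−0.02)·[0.4680·0.0000 + 0.5320·0.1917] = 0.1000; exercise value = 0.0000 ≤ continuation, so V_0 = 0.1000

$0.10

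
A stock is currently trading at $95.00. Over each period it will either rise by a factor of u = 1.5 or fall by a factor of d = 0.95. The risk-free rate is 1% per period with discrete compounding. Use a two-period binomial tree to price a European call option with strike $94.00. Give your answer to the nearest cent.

$9.28

Risk-neutral probability p = (1 + 0.01 − 0.95)/(1.5 − 0.95) = 0.0600/0.5500 = 0.1091
Terminal stock prices: S_uu = 213.8, S_ud = 135.4, S_dd = 85.74
Terminal payoffs (S − K): max(119.8, 0) = 119.8, max(41.38, 0) = 41.38, max(-8.263, 0) = 0
Node u (S = 142.5): V_u = 1/1.01·[0.1091·119.7500 + 0.8909·41.3750] = 49.4307
Node d (S = 90.25): V_d = 1/1.01·[0.1091·41.3750 + 0.8909·0.0000] = 4.4689
Node 0 (S = 95): V_0 = 1/1.01·[0.1091·49.4307 + 0.8909·4.4689] = 9.2811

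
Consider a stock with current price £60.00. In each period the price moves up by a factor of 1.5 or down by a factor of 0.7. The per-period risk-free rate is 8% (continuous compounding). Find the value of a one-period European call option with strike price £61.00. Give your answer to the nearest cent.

£12.83

Risk-neutral probability p = (e^0.08 − 0.7)/(1.5 − 0.7) = 0.3833/0.8000 = 0.4791
Terminal stock prices: S_u = 90, S_d = 42
Terminal payoffs (S − K): max(29, 0) = 29, max(-19, 0) = 0
Node 0 (S = 60): V_0 = e^(−0.08)·[0.4791·29.0000 + 0.5209·0.0000] = 12.8259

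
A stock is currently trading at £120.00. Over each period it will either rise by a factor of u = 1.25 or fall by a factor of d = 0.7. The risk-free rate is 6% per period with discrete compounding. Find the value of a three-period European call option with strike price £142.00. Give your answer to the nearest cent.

Risk-neutral probability p = (1 + 0.06 − 0.7)/(1.25 − 0.7) = 0.3600/0.5500 = 0.6545
Terminal stock prices: S_uuu = 234.4, S_uud = 131.2, S_udd = 73.5, S_ddd = 41.16
Terminal payoffs (S − K): max(92.38, 0) = 92.38, max(-10.75, 0) = 0, max(-68.5, 0) = 0, max(-100.8, 0) = 0
Node uu (S = 187.5): V_uu = 1/1.06·[0.6545·92.3750 + 0.3455·0.0000] = 57.0412
Node ud (S = 105): V_ud = 1/1.06·[0.6545·0.0000 + 0.3455·0.0000] = 0.0000
Node dd (S = 58.8): V_dd = 1/1.06·[0.6545·0.0000 + 0.3455·0.0000] = 0.0000
Node u (S = 150): V_u = 1/1.06·[0.6545·57.0412 + 0.3455·0.0000] = 35.2227
Node d (S = 84): V_d = 1/1.06·[0.6545·0.0000 + 0.3455·0.0000] = 0.0000
Node 0 (S = 120): V_0 = 1/1.06·[0.6545·35.2227 + 0.3455·0.0000] = 21.7499

£21.75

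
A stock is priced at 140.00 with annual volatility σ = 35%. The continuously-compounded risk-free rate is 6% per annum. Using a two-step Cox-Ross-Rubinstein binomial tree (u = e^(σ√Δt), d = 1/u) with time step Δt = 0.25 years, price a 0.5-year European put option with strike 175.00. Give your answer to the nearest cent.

35.55

CRR parameters: u = e^(σ√Δt) = e^(0.35·√0.25) = 1.1912, d = 1/u = 0.8395
Per-period rate: rΔt = 0.06·0.25 = 0.015, so R = e^0.015 = 1.0151
Risk-neutral probability p = (e^0.015 − 0.8395)/(1.1912 − 0.8395) = 0.1757/0.3518 = 0.4993
Terminal stock prices: S_uu = 198.7, S_ud = 140, S_dd = 98.66
Terminal payoffs (K − S): max(-23.67, 0) = 0, max(35, 0) = 35, max(76.34, 0) = 76.34
Node u (S = 166.8): V_u = e^(−0.015)·[0.4993·0.0000 + 0.5007·35.0000] = 17.2628
Node d (S = 117.5): V_d = e^(−0.015)·[0.4993·35.0000 + 0.5007·76.3437] = 54.8706
Node 0 (S = 140): V_0 = e^(−0.015)·[0.4993·17.2628 + 0.5007·54.8706] = 35.5549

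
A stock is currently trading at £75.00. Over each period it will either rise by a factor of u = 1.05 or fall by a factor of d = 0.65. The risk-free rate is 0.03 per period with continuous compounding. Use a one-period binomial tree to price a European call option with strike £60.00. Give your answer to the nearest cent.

£17.31

Risk-neutral probability p = (e^0.03 − 0.65)/(1.05 − 0.65) = 0.3805/0.4000 = 0.9511
Terminal stock prices: S_u = 78.75, S_d = 48.75
Terminal payoffs (S − K): max(18.75, 0) = 18.75, max(-11.25, 0) = 0
Node 0 (S = 75): V_0 = e^(−0.03)·[0.9511·18.7500 + 0.0489·0.0000] = 17.3067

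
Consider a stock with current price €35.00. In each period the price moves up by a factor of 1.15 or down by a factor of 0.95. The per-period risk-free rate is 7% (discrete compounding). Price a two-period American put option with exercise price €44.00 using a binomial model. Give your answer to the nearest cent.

Risk-neutral probability p = (1 + 0.07 − 0.95)/(1.15 − 0.95) = 0.1200/0.2000 = 0.6000
Terminal stock prices: S_uu = 46.29, S_ud = 38.24, S_dd = 31.59
Terminal payoffs (K − S): max(-2.287, 0) = 0, max(5.763, 0) = 5.763, max(12.41, 0) = 12.41
Node u (S = 40.25): continuation = 1/1.07·[0.6000·0.0000 + 0.4000·5.7625] = 2.1542; exercise value = 3.7500 > continuation, so V_u = 3.7500 (exercise)
Node d (S = 33.25): continuation = 1/1.07·[0.6000·5.7625 + 0.4000·12.4125] = 7.8715; exercise value = 10.7500 > continuation, so V_d = 10.7500 (exercise)
Node 0 (S = 35): continuation = 1/1.07·[0.6000·3.7500 + 0.4000·10.7500] = 6.1215; exercise value = 9.0000 > continuation, so V_0 = 9.0000 (exercise)

€9.00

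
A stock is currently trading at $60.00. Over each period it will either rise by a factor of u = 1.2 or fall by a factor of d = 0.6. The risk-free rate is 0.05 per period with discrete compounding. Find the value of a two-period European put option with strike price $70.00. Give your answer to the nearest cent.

$11.86

Risk-neutral probability p = (1 + 0.05 − 0.6)/(1.2 − 0.6) = 0.4500/0.6000 = 0.7500
Terminal stock prices: S_uu = 86.4, S_ud = 43.2, S_dd = 21.6
Terminal payoffs (K − S): max(-16.4, 0) = 0, max(26.8, 0) = 26.8, max(48.4, 0) = 48.4
Node u (S = 72): V_u = 1/1.05·[0.7500·0.0000 + 0.2500·26.8000] = 6.3810
Node d (S = 36): V_d = 1/1.05·[0.7500·26.8000 + 0.2500·48.4000] = 30.6667
Node 0 (S = 60): V_0 = 1/1.05·[0.7500·6.3810 + 0.2500·30.6667] = 11.8594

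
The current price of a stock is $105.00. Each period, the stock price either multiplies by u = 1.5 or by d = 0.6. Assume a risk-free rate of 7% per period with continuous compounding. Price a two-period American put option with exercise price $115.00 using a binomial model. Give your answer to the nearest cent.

$27.47

Risk-neutral probability p = (e^0.07 − 0.6)/(1.5 − 0.6) = 0.4725/0.9000 = 0.5250
Terminal stock prices: S_uu = 236.2, S_ud = 94.5, S_dd = 37.8
Terminal payoffs (K − S): max(-121.2, 0) = 0, max(20.5, 0) = 20.5, max(77.2, 0) = 77.2
Node u (S = 157.5): continuation = e^(−0.07)·[0.5250·0.0000 + 0.4750·20.5000] = 9.0790; exercise value = 0.0000 ≤ continuation, so V_u = 9.0790
Node d (S = 63): continuation = e^(−0.07)·[0.5250·20.5000 + 0.4750·77.2000] = 44.2253; exercise value = 52.0000 > continuation, so V_d = 52.0000 (exercise)
Node 0 (S = 105): continuation = e^(−0.07)·[0.5250·9.0790 + 0.4750·52.0000] = 27.4740; exercise value = 10.0000 ≤ continuation, so V_0 = 27.4740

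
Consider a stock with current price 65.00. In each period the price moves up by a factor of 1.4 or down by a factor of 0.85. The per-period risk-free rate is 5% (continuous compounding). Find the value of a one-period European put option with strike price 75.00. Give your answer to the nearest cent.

Risk-neutral probability p = (e^0.05 − 0.85)/(1.4 − 0.85) = 0.2013/0.5500 = 0.3659
Terminal stock prices: S_u = 91, S_d = 55.25
Terminal payoffs (K − S): max(-16, 0) = 0, max(19.75, 0) = 19.75
Node 0 (S = 65): V_0 = e^(−0.05)·[0.3659·0.0000 + 0.6341·19.7500] = 11.9118

11.91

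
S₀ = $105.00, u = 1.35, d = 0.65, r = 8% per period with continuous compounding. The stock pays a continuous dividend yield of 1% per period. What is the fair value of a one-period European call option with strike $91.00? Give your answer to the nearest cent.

$28.28

Per-period risk-free factor R = e^0.08 = 1.0833; dividend-adjusted growth = e^(0.08−0.01) = 1.0725.
Risk-neutral probability p = (1.0725 − 0.65)/(1.35 − 0.65) = 0.4225/0.7000 = 0.6036
Terminal stock prices: S_u = 141.8, S_d = 68.25
Terminal payoffs (S − K): max(50.75, 0) = 50.75, max(-22.75, 0) = 0
Node 0 (S = 105): V_0 = e^(−0.08)·[0.6036·50.7500 + 0.3964·0.0000] = 28.2768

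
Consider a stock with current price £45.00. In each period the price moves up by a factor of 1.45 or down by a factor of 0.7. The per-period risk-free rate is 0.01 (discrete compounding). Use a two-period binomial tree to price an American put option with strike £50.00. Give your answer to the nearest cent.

£11.77

Risk-neutral probability p = (1 + 0.01 − 0.7)/(1.45 − 0.7) = 0.3100/0.7500 = 0.4133
Terminal stock prices: S_uu = 94.61, S_ud = 45.67, S_dd = 22.05
Terminal payoffs (K − S): max(-44.61, 0) = 0, max(4.325, 0) = 4.325, max(27.95, 0) = 27.95
Node u (S = 65.25): continuation = 1/1.01·[0.4133·0.0000 + 0.5867·4.3250] = 2.5122; exercise value = 0.0000 ≤ continuation, so V_u = 2.5122
Node d (S = 31.5): continuation = 1/1.01·[0.4133·4.3250 + 0.5867·27.9500] = 18.0050; exercise value = 18.5000 > continuation, so V_d = 18.5000 (exercise)
Node 0 (S = 45): continuation = 1/1.01·[0.4133·2.5122 + 0.5867·18.5000] = 11.7740; exercise value = 5.0000 ≤ continuation, so V_0 = 11.7740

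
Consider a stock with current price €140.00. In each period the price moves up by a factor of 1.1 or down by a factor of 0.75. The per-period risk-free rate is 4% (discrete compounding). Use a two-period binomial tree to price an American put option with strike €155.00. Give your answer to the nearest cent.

€15.00

Risk-neutral probability p = (1 + 0.04 − 0.75)/(1.1 − 0.75) = 0.2900/0.3500 = 0.8286
Terminal stock prices: S_uu = 169.4, S_ud = 115.5, S_dd = 78.75
Terminal payoffs (K − S): max(-14.4, 0) = 0, max(39.5, 0) = 39.5, max(76.25, 0) = 76.25
Node u (S = 154): continuation = 1/1.04·[0.8286·0.0000 + 0.1714·39.5000] = 6.5110; exercise value = 1.0000 ≤ continuation, so V_u = 6.5110
Node d (S = 105): continuation = 1/1.04·[0.8286·39.5000 + 0.1714·76.2500] = 44.0385; exercise value = 50.0000 > continuation, so V_d = 50.0000 (exercise)
Node 0 (S = 140): continuation = 1/1.04·[0.8286·6.5110 + 0.1714·50.0000] = 13.4291; exercise value = 15.0000 > continuation, so V_0 = 15.0000 (exercise)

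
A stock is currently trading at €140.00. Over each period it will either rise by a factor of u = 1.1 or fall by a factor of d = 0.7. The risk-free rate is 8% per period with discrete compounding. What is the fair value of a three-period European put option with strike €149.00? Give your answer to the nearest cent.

Risk-neutral probability p = (1 + 0.08 − 0.7)/(1.1 − 0.7) = 0.3800/0.4000 = 0.9500
Terminal stock prices: S_uuu = 186.3, S_uud = 118.6, S_udd = 75.46, S_ddd = 48.02
Terminal payoffs (K − S): max(-37.34, 0) = 0, max(30.42, 0) = 30.42, max(73.54, 0) = 73.54, max(101, 0) = 101
Node uu (S = 169.4): V_uu = 1/1.08·[0.9500·0.0000 + 0.0500·30.4200] = 1.4083
Node ud (S = 107.8): V_ud = 1/1.08·[0.9500·30.4200 + 0.0500·73.5400] = 30.1630
Node dd (S = 68.6): V_dd = 1/1.08·[0.9500·73.5400 + 0.0500·100.9800] = 69.3630
Node u (S = 154): V_u = 1/1.08·[0.9500·1.4083 + 0.0500·30.1630] = 2.6352
Node d (S = 98): V_d = 1/1.08·[0.9500·30.1630 + 0.0500·69.3630] = 29.7435
Node 0 (S = 140): V_0 = 1/1.08·[0.9500·2.6352 + 0.0500·29.7435] = 3.6951

€3.70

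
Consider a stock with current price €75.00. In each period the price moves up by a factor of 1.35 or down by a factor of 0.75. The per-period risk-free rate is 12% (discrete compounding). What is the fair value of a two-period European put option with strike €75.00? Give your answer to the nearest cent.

Risk-neutral probability p = (1 + 0.12 − 0.75)/(1.35 − 0.75) = 0.3700/0.6000 = 0.6167
Terminal stock prices: S_uu = 136.7, S_ud = 75.94, S_dd = 42.19
Terminal payoffs (K − S): max(-61.69, 0) = 0, max(-0.9375, 0) = 0, max(32.81, 0) = 32.81
Node u (S = 101.2): V_u = 1/1.12·[0.6167·0.0000 + 0.3833·0.0000] = 0.0000
Node d (S = 56.25): V_d = 1/1.12·[0.6167·0.0000 + 0.3833·32.8125] = 11.2305
Node 0 (S = 75): V_0 = 1/1.12·[0.6167·0.0000 + 0.3833·11.2305] = 3.8438

€3.84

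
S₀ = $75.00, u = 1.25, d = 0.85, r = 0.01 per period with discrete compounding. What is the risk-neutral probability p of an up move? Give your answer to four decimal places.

p = 0.4000

Risk-neutral probability p = (1 + 0.01 − 0.85)/(1.25 − 0.85) = 0.1600/0.4000 = 0.4000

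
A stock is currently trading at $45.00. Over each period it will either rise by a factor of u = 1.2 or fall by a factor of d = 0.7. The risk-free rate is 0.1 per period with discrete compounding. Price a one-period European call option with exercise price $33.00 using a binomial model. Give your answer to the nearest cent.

Risk-neutral probability p = (1 + 0.1 − 0.7)/(1.2 − 0.7) = 0.4000/0.5000 = 0.8000
Terminal stock prices: S_u = 54, S_d = 31.5
Terminal payoffs (S − K): max(21, 0) = 21, max(-1.5, 0) = 0
Node 0 (S = 45): V_0 = 1/1.1·[0.8000·21.0000 + 0.2000·0.0000] = 15.2727

$15.27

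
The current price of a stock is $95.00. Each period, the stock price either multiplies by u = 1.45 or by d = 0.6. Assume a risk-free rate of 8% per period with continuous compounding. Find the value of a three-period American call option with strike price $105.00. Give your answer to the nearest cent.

$31.58

Risk-neutral probability p = (e^0.08 − 0.6)/(1.45 − 0.6) = 0.4833/0.8500 = 0.5686
Terminal stock prices: S_uuu = 289.6, S_uud = 119.8, S_udd = 49.59, S_ddd = 20.52
Terminal payoffs (S − K): max(184.6, 0) = 184.6, max(14.84, 0) = 14.84, max(-55.41, 0) = 0, max(-84.48, 0) = 0
Node uu (S = 199.7): continuation = e^(−0.08)·[0.5686·184.6194 + 0.4314·14.8425] = 102.8103; exercise value = 94.7375 ≤ continuation, so V_uu = 102.8103
Node ud (S = 82.65): continuation = e^(−0.08)·[0.5686·14.8425 + 0.4314·0.0000] = 7.7902; exercise value = 0.0000 ≤ continuation, so V_ud = 7.7902
Node dd (S = 34.2): continuation = e^(−0.08)·[0.5686·0.0000 + 0.4314·0.0000] = 0.0000; exercise value = 0.0000 ≤ continuation, so V_dd = 0.0000
Node u (S = 137.8): continuation = e^(−0.08)·[0.5686·102.8103 + 0.4314·7.7902] = 57.0634; exercise value = 32.7500 ≤ continuation, so V_u = 57.0634
Node d (S = 57): continuation = e^(−0.08)·[0.5686·7.7902 + 0.4314·0.0000] = 4.0888; exercise value = 0.0000 ≤ continuation, so V_d = 4.0888
Node 0 (S = 95): continuation = e^(−0.08)·[0.5686·57.0634 + 0.4314·4.0888] = 31.5786; exercise value = 0.0000 ≤ continuation, so V_0 = 31.5786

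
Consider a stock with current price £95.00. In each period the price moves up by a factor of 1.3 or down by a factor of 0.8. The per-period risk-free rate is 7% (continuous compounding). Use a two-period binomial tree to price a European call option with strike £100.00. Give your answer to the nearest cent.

£15.64

Risk-neutral probability p = (e^0.07 − 0.8)/(1.3 − 0.8) = 0.2725/0.5000 = 0.5450
Terminal stock prices: S_uu = 160.6, S_ud = 98.8, S_dd = 60.8
Terminal payoffs (S − K): max(60.55, 0) = 60.55, max(-1.2, 0) = 0, max(-39.2, 0) = 0
Node u (S = 123.5): V_u = e^(−0.07)·[0.5450·60.5500 + 0.4550·0.0000] = 30.7697
Node d (S = 76): V_d = e^(−0.07)·[0.5450·0.0000 + 0.4550·0.0000] = 0.0000
Node 0 (S = 95): V_0 = e^(−0.07)·[0.5450·30.7697 + 0.4550·0.0000] = 15.6362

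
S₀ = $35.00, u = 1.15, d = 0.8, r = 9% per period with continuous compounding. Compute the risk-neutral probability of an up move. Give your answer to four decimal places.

p = 0.8405

Risk-neutral probability p = (e^0.09 − 0.8)/(1.15 − 0.8) = 0.2942/0.3500 = 0.8405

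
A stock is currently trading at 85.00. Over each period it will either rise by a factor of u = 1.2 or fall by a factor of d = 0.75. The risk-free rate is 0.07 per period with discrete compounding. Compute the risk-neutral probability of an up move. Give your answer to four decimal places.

p = 0.7111

Risk-neutral probability p = (1 + 0.07 − 0.75)/(1.2 − 0.75) = 0.3200/0.4500 = 0.7111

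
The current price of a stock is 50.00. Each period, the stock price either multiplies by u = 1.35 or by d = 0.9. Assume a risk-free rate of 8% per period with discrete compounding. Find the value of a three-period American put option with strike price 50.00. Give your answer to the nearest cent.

Risk-neutral probability p = (1 + 0.08 − 0.9)/(1.35 − 0.9) = 0.1800/0.4500 = 0.4000
Terminal stock prices: S_uuu = 123, S_uud = 82.01, S_udd = 54.68, S_ddd = 36.45
Terminal payoffs (K − S): max(-73.02, 0) = 0, max(-32.01, 0) = 0, max(-4.675, 0) = 0, max(13.55, 0) = 13.55
Node uu (S = 91.13): continuation = 1/1.08·[0.4000·0.0000 + 0.6000·0.0000] = 0.0000; exercise value = 0.0000 ≤ continuation, so V_uu = 0.0000
Node ud (S = 60.75): continuation = 1/1.08·[0.4000·0.0000 + 0.6000·0.0000] = 0.0000; exercise value = 0.0000 ≤ continuation, so V_ud = 0.0000
Node dd (S = 40.5): continuation = 1/1.08·[0.4000·0.0000 + 0.6000·13.5500] = 7.5278; exercise value = 9.5000 > continuation, so V_dd = 9.5000 (exercise)
Node u (S = 67.5): continuation = 1/1.08·[0.4000·0.0000 + 0.6000·0.0000] = 0.0000; exercise value = 0.0000 ≤ continuation, so V_u = 0.0000
Node d (S = 45): continuation = 1/1.08·[0.4000·0.0000 + 0.6000·9.5000] = 5.2778; exercise value = 5.0000 ≤ continuation, so V_d = 5.2778
Node 0 (S = 50): continuation = 1/1.08·[0.4000·0.0000 + 0.6000·5.2778] = 2.9321; exercise value = 0.0000 ≤ continuation, so V_0 = 2.9321

2.93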